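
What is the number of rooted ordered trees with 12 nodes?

58786

Rooted ordered (plane) trees on m nodes have m−1 edges and are counted by C_{m−1}; m = 12 gives C_11.
C_11 = 58786.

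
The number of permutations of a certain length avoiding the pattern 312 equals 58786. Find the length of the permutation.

11

Permutations of [n] avoiding a fixed length-3 pattern are counted by C_n; 58786 = C_11.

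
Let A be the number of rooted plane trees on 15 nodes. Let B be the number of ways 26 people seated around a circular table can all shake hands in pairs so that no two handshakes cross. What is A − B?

Rooted ordered (plane) trees on m nodes have m−1 edges and are counted by C_{m−1}; m = 15 gives C_14. So A = C_14 = 2674440.
Non-crossing handshake pairings of 2n people are counted by C_n; 26 people gives n = 13. So B = C_13 = 742900.
A − B = 2674440 − 742900 = 1931540.

1931540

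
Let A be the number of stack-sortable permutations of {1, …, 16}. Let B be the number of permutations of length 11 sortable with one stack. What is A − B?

35298884

By Knuth's characterisation, the stack-sortable permutations of length 16 are the 231-avoiders, numbering C_16. So A = C_16 = 35357670.
By Knuth's characterisation, the stack-sortable permutations of length 11 are the 231-avoiders, numbering C_11. So B = C_11 = 58786.
A − B = 35357670 − 58786 = 35298884.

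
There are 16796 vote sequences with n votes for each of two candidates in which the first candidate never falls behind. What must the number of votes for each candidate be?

10

Such ballot sequences with n votes each are counted by C_n. The Catalan number equal to 16796 is C_10.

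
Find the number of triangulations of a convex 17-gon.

9694845

The number of triangulations of a 17-gon is the Catalan number C_15 (index = sides − 2).
C_15 = C_14 · 2(2·14+1)/(14+2) = 2674440 · 58/16 = 9694845.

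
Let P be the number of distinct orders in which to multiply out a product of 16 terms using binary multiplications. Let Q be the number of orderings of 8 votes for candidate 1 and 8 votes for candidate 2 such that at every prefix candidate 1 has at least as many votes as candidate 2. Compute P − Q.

9693415

Ways to associate a product of 16 factors correspond to binary trees on 16 leaves, so the count is C_15. So P = C_15 = 9694845.
Reading a vote for the leader as '(' and for the other as ')' turns such a sequence into a balanced string of 8 pairs, so the count is C_8. So Q = C_8 = 1430.
P − Q = 9694845 − 1430 = 9693415.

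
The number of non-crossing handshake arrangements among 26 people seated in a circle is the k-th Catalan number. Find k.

13

With 26 = 2·13 people, non-crossing handshake pairings are non-crossing perfect matchings on a circle, counted by C_13.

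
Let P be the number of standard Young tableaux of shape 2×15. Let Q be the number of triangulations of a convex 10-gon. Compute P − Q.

By the hook-length formula (or a Dyck-path bijection), SYT of shape 2×15 number C_15. So P = C_15 = 9694845.
A convex 10-gon is triangulated into 8 triangles, and the number of such triangulations is the Catalan number C_{10−2} = C_8. So Q = C_8 = 1430.
P − Q = 9694845 − 1430 = 9693415.

9693415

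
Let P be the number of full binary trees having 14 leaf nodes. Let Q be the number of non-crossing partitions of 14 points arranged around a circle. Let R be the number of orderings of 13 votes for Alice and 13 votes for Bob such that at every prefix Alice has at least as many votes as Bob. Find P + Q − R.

A full binary tree with L leaves has L−1 internal nodes and is counted by C_{L−1}; L = 14 gives C_13. So P = C_13 = 742900.
The non-crossing partitions of [14] form a lattice of size C_14. So Q = C_14 = 2674440.
Ballot sequences with n votes each where one side never trails are Dyck words, counted by C_n; here n = 13. So R = C_13 = 742900.
P + Q − R = 742900 + 2674440 − 742900 = 2674440.

2674440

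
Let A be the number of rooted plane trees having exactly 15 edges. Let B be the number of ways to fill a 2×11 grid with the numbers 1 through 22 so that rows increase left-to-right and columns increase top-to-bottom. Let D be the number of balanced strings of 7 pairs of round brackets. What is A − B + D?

Rooted ordered trees with n edges are counted by C_n; here n = 15. So A = C_15 = 9694845.
By the hook-length formula (or a Dyck-path bijection), SYT of shape 2×11 number C_11. So B = C_11 = 58786.
With 7 pairs the number of balanced bracket strings is the Catalan number C_7. So D = C_7 = 429.
A − B + D = 9694845 − 58786 + 429 = 9636488.

9636488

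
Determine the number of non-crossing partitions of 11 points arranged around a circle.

58786

Non-crossing partitions of an n-element set are counted by C_n; here n = 11.
C_11 = C(22,11)/12 = 705432/12 = 58786.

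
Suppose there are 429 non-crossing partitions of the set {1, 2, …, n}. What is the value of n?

7

Non-crossing partitions of [n] are counted by C_n; 429 = C_7.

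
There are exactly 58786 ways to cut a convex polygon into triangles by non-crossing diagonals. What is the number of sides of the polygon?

Triangulations of a convex m-gon are counted by C_{m−2}; 58786 = C_11.
So m − 2 = 11, giving m = 13 sides.

13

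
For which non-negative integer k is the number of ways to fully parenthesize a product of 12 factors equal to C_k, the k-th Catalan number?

Bracketing 12 factors into binary products is counted by C_{12−1} = C_11.

11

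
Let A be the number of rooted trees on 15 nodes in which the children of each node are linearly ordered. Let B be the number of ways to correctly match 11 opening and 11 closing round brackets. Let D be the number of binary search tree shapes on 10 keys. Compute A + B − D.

2716430

A rooted plane tree on 15 nodes has 14 edges, and such trees are counted by C_14. So A = C_14 = 2674440.
With 11 pairs the number of balanced bracket strings is the Catalan number C_11. So B = C_11 = 58786.
Binary trees (left/right distinguished) on n nodes are counted by C_n; here n = 10. So D = C_10 = 16796.
A + B − D = 2674440 + 58786 − 16796 = 2716430.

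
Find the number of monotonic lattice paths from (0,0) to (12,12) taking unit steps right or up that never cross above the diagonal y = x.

Sub-diagonal monotone paths from (0,0) to (12,12) biject with Dyck paths of semilength 12, giving C_12.
C_12 = C_11 · 2(2·11+1)/(11+2) = 58786 · 46/13 = 208012.

208012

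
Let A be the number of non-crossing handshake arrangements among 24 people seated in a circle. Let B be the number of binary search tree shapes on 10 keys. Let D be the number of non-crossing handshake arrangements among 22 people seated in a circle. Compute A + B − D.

166022

Non-crossing handshake pairings of 2n people are counted by C_n; 24 people gives n = 12. So A = C_12 = 208012.
There are C_n binary search tree shapes on n keys; with n = 10 that is C_10. So B = C_10 = 16796.
With 22 = 2·11 people, non-crossing handshake pairings are non-crossing perfect matchings on a circle, counted by C_11. So D = C_11 = 58786.
A + B − D = 208012 + 16796 − 58786 = 166022.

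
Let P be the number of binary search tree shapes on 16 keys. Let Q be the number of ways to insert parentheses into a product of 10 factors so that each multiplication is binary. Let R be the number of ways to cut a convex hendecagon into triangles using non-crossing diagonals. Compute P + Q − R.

35357670

Rooted binary trees with 16 nodes (each child slot possibly empty) number C_16. So P = C_16 = 35357670.
Ways to associate a product of 10 factors correspond to binary trees on 10 leaves, so the count is C_9. So Q = C_9 = 4862.
Triangulations of a convex m-gon are counted by C_{m−2}; with m = 11 this is C_9. So R = C_9 = 4862.
P + Q − R = 35357670 + 4862 − 4862 = 35357670.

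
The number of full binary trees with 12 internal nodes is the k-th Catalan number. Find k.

The number of full binary trees on 12 internal nodes is the Catalan number C_12.

12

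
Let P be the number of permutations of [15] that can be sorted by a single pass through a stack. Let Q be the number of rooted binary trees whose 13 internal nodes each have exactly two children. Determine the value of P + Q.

By Knuth's characterisation, the stack-sortable permutations of length 15 are the 231-avoiders, numbering C_15. So P = C_15 = 9694845.
Full binary trees with n internal nodes are counted by C_n; here n = 13. So Q = C_13 = 742900.
P + Q = 9694845 + 742900 = 10437745.

10437745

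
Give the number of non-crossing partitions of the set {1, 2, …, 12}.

208012

The non-crossing partitions of [12] form a lattice of size C_12.
C_12 = 208012.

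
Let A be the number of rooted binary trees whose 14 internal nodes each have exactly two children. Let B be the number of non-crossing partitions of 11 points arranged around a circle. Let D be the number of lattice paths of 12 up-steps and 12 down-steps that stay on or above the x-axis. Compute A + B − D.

The number of full binary trees on 14 internal nodes is the Catalan number C_14. So A = C_14 = 2674440.
The non-crossing partitions of [11] form a lattice of size C_11. So B = C_11 = 58786.
Dyck paths of semilength n (length 2n) are counted by C_n; here n = 12. So D = C_12 = 208012.
A + B − D = 2674440 + 58786 − 208012 = 2525214.

2525214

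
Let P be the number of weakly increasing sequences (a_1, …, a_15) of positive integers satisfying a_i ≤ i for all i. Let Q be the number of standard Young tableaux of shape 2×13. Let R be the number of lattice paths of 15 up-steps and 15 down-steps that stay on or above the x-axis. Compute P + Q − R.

Such sub-staircase sequences of length n are counted by C_n; here n = 15. So P = C_15 = 9694845.
By the hook-length formula (or a Dyck-path bijection), SYT of shape 2×13 number C_13. So Q = C_13 = 742900.
Paths of 15 up- and 15 down-steps that never dip below the axis are Dyck paths; their count is C_15. So R = C_15 = 9694845.
P + Q − R = 9694845 + 742900 − 9694845 = 742900.

742900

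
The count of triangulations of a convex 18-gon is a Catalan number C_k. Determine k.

A convex 18-gon is triangulated into 16 triangles, and the number of such triangulations is the Catalan number C_{18−2} = C_16.

16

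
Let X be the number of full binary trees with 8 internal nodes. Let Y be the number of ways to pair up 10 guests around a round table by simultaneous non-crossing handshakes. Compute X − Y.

The number of full binary trees on 8 internal nodes is the Catalan number C_8. So X = C_8 = 1430.
Non-crossing handshake pairings of 2n people are counted by C_n; 10 people gives n = 5. So Y = C_5 = 42.
X − Y = 1430 − 42 = 1388.

1388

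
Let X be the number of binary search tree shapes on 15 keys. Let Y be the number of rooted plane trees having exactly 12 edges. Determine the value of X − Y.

Rooted binary trees with 15 nodes (each child slot possibly empty) number C_15. So X = C_15 = 9694845.
A rooted plane tree with 12 edges has 13 nodes, and the count is C_12. So Y = C_12 = 208012.
X − Y = 9694845 − 208012 = 9486833.

9486833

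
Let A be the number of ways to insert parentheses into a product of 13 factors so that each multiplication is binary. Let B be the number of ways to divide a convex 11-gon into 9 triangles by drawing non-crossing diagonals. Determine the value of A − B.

Parenthesizations of m factors correspond to full binary trees with m leaves, counted by C_{m−1}; m = 13 gives C_12. So A = C_12 = 208012.
A convex 11-gon is triangulated into 9 triangles, and the number of such triangulations is the Catalan number C_{11−2} = C_9. So B = C_9 = 4862.
A − B = 208012 − 4862 = 203150.

203150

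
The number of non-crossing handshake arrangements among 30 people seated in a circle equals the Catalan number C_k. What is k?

Non-crossing handshake pairings of 2n people are counted by C_n; 30 people gives n = 15.

15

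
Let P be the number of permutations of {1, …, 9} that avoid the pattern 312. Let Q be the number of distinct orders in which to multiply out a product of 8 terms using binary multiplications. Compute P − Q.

Permutations of [n] avoiding any single length-3 pattern are counted by C_n; here n = 9. So P = C_9 = 4862.
Parenthesizations of m factors correspond to full binary trees with m leaves, counted by C_{m−1}; m = 8 gives C_7. So Q = C_7 = 429.
P − Q = 4862 − 429 = 4433.

4433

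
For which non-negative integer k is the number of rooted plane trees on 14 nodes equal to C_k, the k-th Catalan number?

Rooted ordered (plane) trees on m nodes have m−1 edges and are counted by C_{m−1}; m = 14 gives C_13.

13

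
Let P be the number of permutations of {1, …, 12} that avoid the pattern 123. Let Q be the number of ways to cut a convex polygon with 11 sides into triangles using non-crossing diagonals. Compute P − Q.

203150

Permutations of [n] avoiding any single length-3 pattern are counted by C_n; here n = 12. So P = C_12 = 208012.
Triangulations of a convex m-gon are counted by C_{m−2}; with m = 11 this is C_9. So Q = C_9 = 4862.
P − Q = 208012 − 4862 = 203150.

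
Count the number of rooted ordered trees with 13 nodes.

Rooted ordered (plane) trees on m nodes have m−1 edges and are counted by C_{m−1}; m = 13 gives C_12.
C_12 = 208012.

208012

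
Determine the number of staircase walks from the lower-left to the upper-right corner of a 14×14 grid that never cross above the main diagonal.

Sub-diagonal monotone paths from (0,0) to (14,14) biject with Dyck paths of semilength 14, giving C_14.
C_14 = C(28,14)/15 = 40116600/15 = 2674440.

2674440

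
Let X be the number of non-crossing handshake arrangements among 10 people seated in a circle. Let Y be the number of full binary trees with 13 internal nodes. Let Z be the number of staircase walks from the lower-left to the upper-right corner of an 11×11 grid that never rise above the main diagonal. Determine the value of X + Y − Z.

684156

Non-crossing handshake pairings of 2n people are counted by C_n; 10 people gives n = 5. So X = C_5 = 42.
The number of full binary trees on 13 internal nodes is the Catalan number C_13. So Y = C_13 = 742900.
Monotone paths in an n×n grid that stay weakly below the diagonal are counted by C_n; here n = 11. So Z = C_11 = 58786.
X + Y − Z = 42 + 742900 − 58786 = 684156.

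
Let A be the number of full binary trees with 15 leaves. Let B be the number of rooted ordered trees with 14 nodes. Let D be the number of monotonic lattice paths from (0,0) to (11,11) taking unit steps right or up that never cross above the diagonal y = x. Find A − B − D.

1872754

A full binary tree with L leaves has L−1 internal nodes and is counted by C_{L−1}; L = 15 gives C_14. So A = C_14 = 2674440.
Rooted ordered (plane) trees on m nodes have m−1 edges and are counted by C_{m−1}; m = 14 gives C_13. So B = C_13 = 742900.
Monotone paths in an n×n grid that stay weakly below the diagonal are counted by C_n; here n = 11. So D = C_11 = 58786.
A − B − D = 2674440 − 742900 − 58786 = 1872754.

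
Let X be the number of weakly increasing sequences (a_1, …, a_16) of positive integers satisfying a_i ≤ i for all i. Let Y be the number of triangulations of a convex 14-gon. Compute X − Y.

Weakly increasing sequences with a_i ≤ i biject with Dyck paths of semilength 16, so there are C_16. So X = C_16 = 35357670.
A convex 14-gon is triangulated into 12 triangles, and the number of such triangulations is the Catalan number C_{14−2} = C_12. So Y = C_12 = 208012.
X − Y = 35357670 − 208012 = 35149658.

35149658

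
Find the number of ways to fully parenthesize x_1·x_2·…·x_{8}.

429

Parenthesizations of m factors correspond to full binary trees with m leaves, counted by C_{m−1}; m = 8 gives C_7.
C_7 = C(14,7)/8 = 3432/8 = 429.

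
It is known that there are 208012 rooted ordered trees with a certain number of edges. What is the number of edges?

12

Rooted ordered trees with n edges are counted by C_n, and C_12 = 208012.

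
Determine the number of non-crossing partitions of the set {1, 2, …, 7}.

Non-crossing partitions of an n-element set are counted by C_n; here n = 7.
C_7 = C(14,7)/8 = 3432/8 = 429.

429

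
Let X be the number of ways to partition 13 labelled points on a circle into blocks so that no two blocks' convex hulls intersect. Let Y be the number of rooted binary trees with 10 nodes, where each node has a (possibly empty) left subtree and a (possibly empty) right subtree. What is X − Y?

Non-crossing partitions of an n-element set are counted by C_n; here n = 13. So X = C_13 = 742900.
Binary trees (left/right distinguished) on n nodes are counted by C_n; here n = 10. So Y = C_10 = 16796.
X − Y = 742900 − 16796 = 726104.

726104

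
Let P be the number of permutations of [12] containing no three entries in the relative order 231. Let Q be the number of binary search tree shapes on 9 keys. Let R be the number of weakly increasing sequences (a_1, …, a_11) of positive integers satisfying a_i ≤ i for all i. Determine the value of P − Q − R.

Permutations of [n] avoiding any single length-3 pattern are counted by C_n; here n = 12. So P = C_12 = 208012.
There are C_n binary search tree shapes on n keys; with n = 9 that is C_9. So Q = C_9 = 4862.
Weakly increasing sequences with a_i ≤ i biject with Dyck paths of semilength 11, so there are C_11. So R = C_11 = 58786.
P − Q − R = 208012 − 4862 − 58786 = 144364.

144364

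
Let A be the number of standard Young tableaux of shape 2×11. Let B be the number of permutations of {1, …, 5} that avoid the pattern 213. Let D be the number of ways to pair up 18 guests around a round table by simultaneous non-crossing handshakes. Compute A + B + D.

By the hook-length formula (or a Dyck-path bijection), SYT of shape 2×11 number C_11. So A = C_11 = 58786.
For any fixed pattern of length 3, the pattern-avoiding permutations of [5] number C_5. So B = C_5 = 42.
Non-crossing handshake pairings of 2n people are counted by C_n; 18 people gives n = 9. So D = C_9 = 4862.
A + B + D = 58786 + 42 + 4862 = 63690.

63690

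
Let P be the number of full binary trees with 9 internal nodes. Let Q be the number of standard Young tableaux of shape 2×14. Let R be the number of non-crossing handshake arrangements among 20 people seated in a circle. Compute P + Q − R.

The number of full binary trees on 9 internal nodes is the Catalan number C_9. So P = C_9 = 4862.
By the hook-length formula (or a Dyck-path bijection), SYT of shape 2×14 number C_14. So Q = C_14 = 2674440.
With 20 = 2·10 people, non-crossing handshake pairings are non-crossing perfect matchings on a circle, counted by C_10. So R = C_10 = 16796.
P + Q − R = 4862 + 2674440 − 16796 = 2662506.

2662506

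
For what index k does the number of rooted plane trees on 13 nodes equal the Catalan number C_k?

A rooted plane tree on 13 nodes has 12 edges, and such trees are counted by C_12.

12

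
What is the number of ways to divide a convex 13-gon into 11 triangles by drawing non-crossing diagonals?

58786

Triangulations of a convex m-gon are counted by C_{m−2}; with m = 13 this is C_11.
C_11 = C(22,11)/12 = 705432/12 = 58786.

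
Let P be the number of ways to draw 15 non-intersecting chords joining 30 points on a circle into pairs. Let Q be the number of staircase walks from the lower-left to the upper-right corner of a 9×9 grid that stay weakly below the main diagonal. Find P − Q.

9689983

Pairing 30 circle points by 15 non-crossing chords gives C_15 matchings. So P = C_15 = 9694845.
Monotone paths in an n×n grid that stay weakly below the diagonal are counted by C_n; here n = 9. So Q = C_9 = 4862.
P − Q = 9694845 − 4862 = 9689983.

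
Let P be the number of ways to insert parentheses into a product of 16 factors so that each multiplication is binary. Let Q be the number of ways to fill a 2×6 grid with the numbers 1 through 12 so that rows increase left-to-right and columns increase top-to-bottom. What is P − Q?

Bracketing 16 factors into binary products is counted by C_{16−1} = C_15. So P = C_15 = 9694845.
Standard Young tableaux of shape 2×n are counted by C_n; here n = 6. So Q = C_6 = 132.
P − Q = 9694845 − 132 = 9694713.

9694713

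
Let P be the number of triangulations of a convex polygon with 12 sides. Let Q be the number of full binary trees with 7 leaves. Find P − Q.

16664

Triangulations of a convex m-gon are counted by C_{m−2}; with m = 12 this is C_10. So P = C_10 = 16796.
Full binary trees with 7 leaves have 7−1 = 6 internal nodes, so there are C_6 of them. So Q = C_6 = 132.
P − Q = 16796 − 132 = 16664.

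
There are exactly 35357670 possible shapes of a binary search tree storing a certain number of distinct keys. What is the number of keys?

16

Binary search tree shapes on n keys are counted by C_n, and C_16 = 35357670.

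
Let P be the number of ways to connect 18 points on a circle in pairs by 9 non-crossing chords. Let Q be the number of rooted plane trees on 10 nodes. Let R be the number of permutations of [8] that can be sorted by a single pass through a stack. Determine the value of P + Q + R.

Pairing 18 circle points by 9 non-crossing chords gives C_9 matchings. So P = C_9 = 4862.
Rooted ordered (plane) trees on m nodes have m−1 edges and are counted by C_{m−1}; m = 10 gives C_9. So Q = C_9 = 4862.
Stack-sortable permutations are exactly the 231-avoiding ones, counted by C_n; here n = 8. So R = C_8 = 1430.
P + Q + R = 4862 + 4862 + 1430 = 11154.

11154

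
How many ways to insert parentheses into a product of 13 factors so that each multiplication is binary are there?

Bracketing 13 factors into binary products is counted by C_{13−1} = C_12.
C_12 = C(24,12)/13 = 2704156/13 = 208012.

208012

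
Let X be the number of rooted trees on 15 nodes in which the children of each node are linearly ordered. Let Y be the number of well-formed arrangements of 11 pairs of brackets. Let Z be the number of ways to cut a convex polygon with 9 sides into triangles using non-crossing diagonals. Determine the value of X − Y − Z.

Rooted ordered (plane) trees on m nodes have m−1 edges and are counted by C_{m−1}; m = 15 gives C_14. So X = C_14 = 2674440.
With 11 pairs the number of balanced bracket strings is the Catalan number C_11. So Y = C_11 = 58786.
Triangulations of a convex m-gon are counted by C_{m−2}; with m = 9 this is C_7. So Z = C_7 = 429.
X − Y − Z = 2674440 − 58786 − 429 = 2615225.

2615225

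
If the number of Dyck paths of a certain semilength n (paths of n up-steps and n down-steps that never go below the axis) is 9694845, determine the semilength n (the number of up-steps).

Dyck paths of semilength n are counted by C_n. The Catalan number equal to 9694845 is C_15.

15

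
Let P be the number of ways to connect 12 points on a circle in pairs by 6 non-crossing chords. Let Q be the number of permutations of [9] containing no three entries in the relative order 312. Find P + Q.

4994

Pairing 12 circle points by 6 non-crossing chords gives C_6 matchings. So P = C_6 = 132.
Permutations of [n] avoiding any single length-3 pattern are counted by C_n; here n = 9. So Q = C_9 = 4862.
P + Q = 132 + 4862 = 4994.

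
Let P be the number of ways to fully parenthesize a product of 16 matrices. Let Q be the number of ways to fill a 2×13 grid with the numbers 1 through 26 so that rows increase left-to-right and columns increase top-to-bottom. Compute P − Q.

Bracketing 16 factors into binary products is counted by C_{16−1} = C_15. So P = C_15 = 9694845.
Standard Young tableaux of shape 2×n are counted by C_n; here n = 13. So Q = C_13 = 742900.
P − Q = 9694845 − 742900 = 8951945.

8951945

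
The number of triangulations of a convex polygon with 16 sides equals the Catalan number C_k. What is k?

A convex 16-gon is triangulated into 14 triangles, and the number of such triangulations is the Catalan number C_{16−2} = C_14.

14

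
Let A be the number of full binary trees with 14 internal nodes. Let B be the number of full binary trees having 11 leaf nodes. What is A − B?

Full binary trees with n internal nodes are counted by C_n; here n = 14. So A = C_14 = 2674440.
Full binary trees with 11 leaves have 11−1 = 10 internal nodes, so there are C_10 of them. So B = C_10 = 16796.
A − B = 2674440 − 16796 = 2657644.

2657644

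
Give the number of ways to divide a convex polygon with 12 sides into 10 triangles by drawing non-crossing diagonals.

16796

The number of triangulations of a 12-gon is the Catalan number C_10 (index = sides − 2).
C_10 = 16796.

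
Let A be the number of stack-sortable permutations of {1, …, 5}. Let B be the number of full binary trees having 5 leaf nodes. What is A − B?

By Knuth's characterisation, the stack-sortable permutations of length 5 are the 231-avoiders, numbering C_5. So A = C_5 = 42.
A full binary tree with L leaves has L−1 internal nodes and is counted by C_{L−1}; L = 5 gives C_4. So B = C_4 = 14.
A − B = 42 − 14 = 28.

28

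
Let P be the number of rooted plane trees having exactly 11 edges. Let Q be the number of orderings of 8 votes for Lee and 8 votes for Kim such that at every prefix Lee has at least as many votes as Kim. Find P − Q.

A rooted plane tree with 11 edges has 12 nodes, and the count is C_11. So P = C_11 = 58786.
Ballot sequences with n votes each where one side never trails are Dyck words, counted by C_n; here n = 8. So Q = C_8 = 1430.
P − Q = 58786 − 1430 = 57356.

57356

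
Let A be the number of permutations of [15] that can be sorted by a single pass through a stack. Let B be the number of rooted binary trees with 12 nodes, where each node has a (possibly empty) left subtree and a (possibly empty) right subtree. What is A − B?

By Knuth's characterisation, the stack-sortable permutations of length 15 are the 231-avoiders, numbering C_15. So A = C_15 = 9694845.
Rooted binary trees with 12 nodes (each child slot possibly empty) number C_12. So B = C_12 = 208012.
A − B = 9694845 − 208012 = 9486833.

9486833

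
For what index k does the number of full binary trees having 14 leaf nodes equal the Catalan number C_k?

13

A full binary tree with L leaves has L−1 internal nodes and is counted by C_{L−1}; L = 14 gives C_13.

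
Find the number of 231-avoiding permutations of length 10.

Permutations of [n] avoiding any single length-3 pattern are counted by C_n; here n = 10.
C_10 = C(20,10)/11 = 184756/11 = 16796.

16796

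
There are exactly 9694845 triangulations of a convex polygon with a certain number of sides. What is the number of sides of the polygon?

17

Triangulations of a convex m-gon are counted by C_{m−2}, and C_15 = 9694845.
So m − 2 = 15, giving m = 17 sides.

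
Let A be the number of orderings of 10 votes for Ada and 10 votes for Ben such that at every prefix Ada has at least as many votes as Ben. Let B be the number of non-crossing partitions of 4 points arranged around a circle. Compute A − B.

16782

Ballot sequences with n votes each where one side never trails are Dyck words, counted by C_n; here n = 10. So A = C_10 = 16796.
The non-crossing partitions of [4] form a lattice of size C_4. So B = C_4 = 14.
A − B = 16796 − 14 = 16782.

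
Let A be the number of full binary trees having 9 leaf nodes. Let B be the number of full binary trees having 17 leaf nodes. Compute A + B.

35359100

Full binary trees with 9 leaves have 9−1 = 8 internal nodes, so there are C_8 of them. So A = C_8 = 1430.
Full binary trees with 17 leaves have 17−1 = 16 internal nodes, so there are C_16 of them. So B = C_16 = 35357670.
A + B = 1430 + 35357670 = 35359100.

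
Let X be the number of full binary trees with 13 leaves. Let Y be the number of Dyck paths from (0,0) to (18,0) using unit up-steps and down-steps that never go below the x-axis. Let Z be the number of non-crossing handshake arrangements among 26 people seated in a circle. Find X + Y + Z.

Full binary trees with 13 leaves have 13−1 = 12 internal nodes, so there are C_12 of them. So X = C_12 = 208012.
Dyck paths of semilength n (length 2n) are counted by C_n; here n = 9. So Y = C_9 = 4862.
Non-crossing handshake pairings of 2n people are counted by C_n; 26 people gives n = 13. So Z = C_13 = 742900.
X + Y + Z = 208012 + 4862 + 742900 = 955774.

955774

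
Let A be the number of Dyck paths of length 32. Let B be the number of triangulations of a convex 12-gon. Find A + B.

35374466

A Dyck path with 16 up-steps and 16 down-steps has semilength 16, so there are C_16 of them. So A = C_16 = 35357670.
The number of triangulations of a 12-gon is the Catalan number C_10 (index = sides − 2). So B = C_10 = 16796.
A + B = 35357670 + 16796 = 35374466.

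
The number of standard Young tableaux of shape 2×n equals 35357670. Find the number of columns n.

Standard Young tableaux of shape 2×n are counted by C_n. Since C_16 = 35357670, the index is 16.

16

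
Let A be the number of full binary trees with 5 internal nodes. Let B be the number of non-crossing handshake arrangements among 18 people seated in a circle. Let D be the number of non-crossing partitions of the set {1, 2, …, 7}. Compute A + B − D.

Full binary trees with n internal nodes are counted by C_n; here n = 5. So A = C_5 = 42.
Non-crossing handshake pairings of 2n people are counted by C_n; 18 people gives n = 9. So B = C_9 = 4862.
Non-crossing partitions of an n-element set are counted by C_n; here n = 7. So D = C_7 = 429.
A + B − D = 42 + 4862 − 429 = 4475.

4475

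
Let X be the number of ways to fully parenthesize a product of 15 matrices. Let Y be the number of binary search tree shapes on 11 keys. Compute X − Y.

2615654

Ways to associate a product of 15 factors correspond to binary trees on 15 leaves, so the count is C_14. So X = C_14 = 2674440.
Binary trees (left/right distinguished) on n nodes are counted by C_n; here n = 11. So Y = C_11 = 58786.
X − Y = 2674440 − 58786 = 2615654.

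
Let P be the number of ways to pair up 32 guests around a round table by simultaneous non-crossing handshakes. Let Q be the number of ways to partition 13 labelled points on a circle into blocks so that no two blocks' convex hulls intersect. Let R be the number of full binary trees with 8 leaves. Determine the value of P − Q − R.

With 32 = 2·16 people, non-crossing handshake pairings are non-crossing perfect matchings on a circle, counted by C_16. So P = C_16 = 35357670.
The non-crossing partitions of [13] form a lattice of size C_13. So Q = C_13 = 742900.
Full binary trees with 8 leaves have 8−1 = 7 internal nodes, so there are C_7 of them. So R = C_7 = 429.
P − Q − R = 35357670 − 742900 − 429 = 34614341.

34614341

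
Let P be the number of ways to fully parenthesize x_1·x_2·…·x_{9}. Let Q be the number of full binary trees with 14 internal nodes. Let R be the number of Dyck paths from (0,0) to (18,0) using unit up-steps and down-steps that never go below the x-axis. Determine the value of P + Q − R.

Parenthesizations of m factors correspond to full binary trees with m leaves, counted by C_{m−1}; m = 9 gives C_8. So P = C_8 = 1430.
The number of full binary trees on 14 internal nodes is the Catalan number C_14. So Q = C_14 = 2674440.
Paths of 9 up- and 9 down-steps that never dip below the axis are Dyck paths; their count is C_9. So R = C_9 = 4862.
P + Q − R = 1430 + 2674440 − 4862 = 2671008.

2671008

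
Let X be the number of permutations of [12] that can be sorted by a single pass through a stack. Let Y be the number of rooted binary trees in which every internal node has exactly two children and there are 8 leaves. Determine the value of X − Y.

By Knuth's characterisation, the stack-sortable permutations of length 12 are the 231-avoiders, numbering C_12. So X = C_12 = 208012.
A full binary tree with L leaves has L−1 internal nodes and is counted by C_{L−1}; L = 8 gives C_7. So Y = C_7 = 429.
X − Y = 208012 − 429 = 207583.

207583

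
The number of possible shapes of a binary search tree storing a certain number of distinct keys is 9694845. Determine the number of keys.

15

Binary search tree shapes on n keys are counted by C_n. The Catalan number equal to 9694845 is C_15.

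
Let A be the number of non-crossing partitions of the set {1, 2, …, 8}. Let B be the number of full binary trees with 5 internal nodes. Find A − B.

The non-crossing partitions of [8] form a lattice of size C_8. So A = C_8 = 1430.
The number of full binary trees on 5 internal nodes is the Catalan number C_5. So B = C_5 = 42.
A − B = 1430 − 42 = 1388.

1388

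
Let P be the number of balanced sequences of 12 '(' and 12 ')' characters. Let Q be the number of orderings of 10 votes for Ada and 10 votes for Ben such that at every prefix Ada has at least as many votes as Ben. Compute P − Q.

191216

With 12 pairs the number of balanced bracket strings is the Catalan number C_12. So P = C_12 = 208012.
Reading a vote for the leader as '(' and for the other as ')' turns such a sequence into a balanced string of 10 pairs, so the count is C_10. So Q = C_10 = 16796.
P − Q = 208012 − 16796 = 191216.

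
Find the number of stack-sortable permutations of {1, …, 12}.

By Knuth's characterisation, the stack-sortable permutations of length 12 are the 231-avoiders, numbering C_12.
C_12 = C(24,12)/13 = 2704156/13 = 208012.

208012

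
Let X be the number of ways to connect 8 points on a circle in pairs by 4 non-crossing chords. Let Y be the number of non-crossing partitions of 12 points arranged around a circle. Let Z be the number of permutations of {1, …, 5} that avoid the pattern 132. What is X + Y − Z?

207984

Non-crossing perfect matchings of 2n points on a circle are counted by C_n; with 8 points, n = 4. So X = C_4 = 14.
Non-crossing partitions of an n-element set are counted by C_n; here n = 12. So Y = C_12 = 208012.
Permutations of [n] avoiding any single length-3 pattern are counted by C_n; here n = 5. So Z = C_5 = 42.
X + Y − Z = 14 + 208012 − 42 = 207984.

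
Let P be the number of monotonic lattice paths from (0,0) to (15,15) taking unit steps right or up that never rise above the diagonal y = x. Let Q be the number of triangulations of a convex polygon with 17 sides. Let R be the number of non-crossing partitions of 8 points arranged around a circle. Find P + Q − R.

19388260

Monotone paths in an n×n grid that stay weakly below the diagonal are counted by C_n; here n = 15. So P = C_15 = 9694845.
The number of triangulations of a 17-gon is the Catalan number C_15 (index = sides − 2). So Q = C_15 = 9694845.
Non-crossing partitions of an n-element set are counted by C_n; here n = 8. So R = C_8 = 1430.
P + Q − R = 9694845 + 9694845 − 1430 = 19388260.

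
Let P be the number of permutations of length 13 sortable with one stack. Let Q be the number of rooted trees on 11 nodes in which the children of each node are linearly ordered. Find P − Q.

726104

By Knuth's characterisation, the stack-sortable permutations of length 13 are the 231-avoiders, numbering C_13. So P = C_13 = 742900.
Rooted ordered (plane) trees on m nodes have m−1 edges and are counted by C_{m−1}; m = 11 gives C_10. So Q = C_10 = 16796.
P − Q = 742900 − 16796 = 726104.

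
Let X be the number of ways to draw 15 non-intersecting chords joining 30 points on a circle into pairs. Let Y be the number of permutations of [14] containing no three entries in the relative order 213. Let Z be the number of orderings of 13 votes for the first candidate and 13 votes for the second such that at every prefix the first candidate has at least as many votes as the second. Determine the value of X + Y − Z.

Pairing 30 circle points by 15 non-crossing chords gives C_15 matchings. So X = C_15 = 9694845.
Permutations of [n] avoiding any single length-3 pattern are counted by C_n; here n = 14. So Y = C_14 = 2674440.
Reading a vote for the leader as '(' and for the other as ')' turns such a sequence into a balanced string of 13 pairs, so the count is C_13. So Z = C_13 = 742900.
X + Y − Z = 9694845 + 2674440 − 742900 = 11626385.

11626385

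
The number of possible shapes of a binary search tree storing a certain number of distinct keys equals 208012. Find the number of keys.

12

Binary search tree shapes on n keys are counted by C_n; 208012 = C_12.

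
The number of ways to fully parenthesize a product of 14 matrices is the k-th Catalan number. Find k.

13

Ways to associate a product of 14 factors correspond to binary trees on 14 leaves, so the count is C_13.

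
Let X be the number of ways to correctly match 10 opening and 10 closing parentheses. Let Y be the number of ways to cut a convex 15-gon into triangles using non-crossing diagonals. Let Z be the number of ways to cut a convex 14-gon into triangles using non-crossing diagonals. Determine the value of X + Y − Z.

A balanced arrangement of 10 bracket pairs is a Dyck word of semilength 10, so the count is C_10. So X = C_10 = 16796.
The number of triangulations of a 15-gon is the Catalan number C_13 (index = sides − 2). So Y = C_13 = 742900.
Triangulations of a convex m-gon are counted by C_{m−2}; with m = 14 this is C_12. So Z = C_12 = 208012.
X + Y − Z = 16796 + 742900 − 208012 = 551684.

551684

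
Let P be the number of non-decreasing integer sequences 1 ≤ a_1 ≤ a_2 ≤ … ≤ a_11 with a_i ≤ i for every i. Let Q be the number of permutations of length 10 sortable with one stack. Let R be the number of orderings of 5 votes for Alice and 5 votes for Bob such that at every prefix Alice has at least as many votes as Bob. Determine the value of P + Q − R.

75540

Weakly increasing sequences with a_i ≤ i biject with Dyck paths of semilength 11, so there are C_11. So P = C_11 = 58786.
By Knuth's characterisation, the stack-sortable permutations of length 10 are the 231-avoiders, numbering C_10. So Q = C_10 = 16796.
Ballot sequences with n votes each where one side never trails are Dyck words, counted by C_n; here n = 5. So R = C_5 = 42.
P + Q − R = 58786 + 16796 − 42 = 75540.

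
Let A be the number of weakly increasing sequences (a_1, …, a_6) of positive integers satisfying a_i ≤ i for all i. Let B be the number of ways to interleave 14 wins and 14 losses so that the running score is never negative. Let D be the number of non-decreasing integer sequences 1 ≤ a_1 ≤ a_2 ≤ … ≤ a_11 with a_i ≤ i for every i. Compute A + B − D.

2615786

Such sub-staircase sequences of length n are counted by C_n; here n = 6. So A = C_6 = 132.
Reading a vote for the leader as '(' and for the other as ')' turns such a sequence into a balanced string of 14 pairs, so the count is C_14. So B = C_14 = 2674440.
Such sub-staircase sequences of length n are counted by C_n; here n = 11. So D = C_11 = 58786.
A + B − D = 132 + 2674440 − 58786 = 2615786.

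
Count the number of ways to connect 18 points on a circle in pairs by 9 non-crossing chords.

4862

Non-crossing perfect matchings of 2n points on a circle are counted by C_n; with 18 points, n = 9.
C_9 = C_8 · 2(2·8+1)/(8+2) = 1430 · 34/10 = 4862.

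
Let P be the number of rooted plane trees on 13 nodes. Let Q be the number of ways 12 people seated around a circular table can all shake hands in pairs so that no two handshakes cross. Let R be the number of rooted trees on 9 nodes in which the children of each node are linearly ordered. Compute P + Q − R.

206714

A rooted plane tree on 13 nodes has 12 edges, and such trees are counted by C_12. So P = C_12 = 208012.
Non-crossing handshake pairings of 2n people are counted by C_n; 12 people gives n = 6. So Q = C_6 = 132.
A rooted plane tree on 9 nodes has 8 edges, and such trees are counted by C_8. So R = C_8 = 1430.
P + Q − R = 208012 + 132 − 1430 = 206714.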